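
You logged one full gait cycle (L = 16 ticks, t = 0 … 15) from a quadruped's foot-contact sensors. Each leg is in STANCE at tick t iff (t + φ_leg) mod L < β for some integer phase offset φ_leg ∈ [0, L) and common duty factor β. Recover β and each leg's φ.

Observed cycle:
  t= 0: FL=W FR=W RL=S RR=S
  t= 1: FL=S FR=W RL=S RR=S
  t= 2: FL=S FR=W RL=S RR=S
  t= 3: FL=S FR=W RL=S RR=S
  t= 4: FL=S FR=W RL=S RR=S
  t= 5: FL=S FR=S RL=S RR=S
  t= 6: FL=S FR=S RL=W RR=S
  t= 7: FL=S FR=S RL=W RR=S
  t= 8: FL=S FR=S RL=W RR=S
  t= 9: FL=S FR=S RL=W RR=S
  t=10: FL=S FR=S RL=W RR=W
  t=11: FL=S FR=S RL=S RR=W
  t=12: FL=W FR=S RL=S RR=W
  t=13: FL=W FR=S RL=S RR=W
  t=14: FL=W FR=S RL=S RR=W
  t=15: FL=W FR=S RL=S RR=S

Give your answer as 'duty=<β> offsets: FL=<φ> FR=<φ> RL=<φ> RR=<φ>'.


duty β = stance ticks per leg = 11
FL: stance ticks = 11; W→S at t=1 → φ=15
FR: stance ticks = 11; W→S at t=5 → φ=11
RL: stance ticks = 11; W→S at t=11 → φ=5
RR: stance ticks = 11; W→S at t=15 → φ=1

duty=11 offsets: FL=15 FR=11 RL=5 RR=1


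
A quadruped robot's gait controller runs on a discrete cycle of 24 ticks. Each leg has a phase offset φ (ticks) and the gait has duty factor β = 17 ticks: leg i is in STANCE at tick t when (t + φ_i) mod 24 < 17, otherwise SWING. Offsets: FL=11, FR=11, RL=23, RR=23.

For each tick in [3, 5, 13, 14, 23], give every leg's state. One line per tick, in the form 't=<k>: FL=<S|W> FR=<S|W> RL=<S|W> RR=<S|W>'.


t=3: FL=S FR=S RL=S RR=S
t=5: FL=S FR=S RL=S RR=S
t=13: FL=S FR=S RL=S RR=S
t=14: FL=S FR=S RL=S RR=S
t=23: FL=S FR=S RL=W RR=W

t=3: phase=(14,14,2,2) vs β=17 → FL=S FR=S RL=S RR=S
t=5: phase=(16,16,4,4) vs β=17 → FL=S FR=S RL=S RR=S
t=13: phase=(0,0,12,12) vs β=17 → FL=S FR=S RL=S RR=S
t=14: phase=(1,1,13,13) vs β=17 → FL=S FR=S RL=S RR=S
t=23: phase=(10,10,22,22) vs β=17 → FL=S FR=S RL=W RR=W


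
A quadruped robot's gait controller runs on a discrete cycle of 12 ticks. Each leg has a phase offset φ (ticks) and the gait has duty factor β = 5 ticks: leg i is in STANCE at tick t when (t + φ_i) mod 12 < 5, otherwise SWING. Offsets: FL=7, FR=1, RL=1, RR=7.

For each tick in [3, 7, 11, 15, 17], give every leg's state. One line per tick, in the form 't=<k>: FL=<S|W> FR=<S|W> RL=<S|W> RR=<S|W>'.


t=3: phase=(10,4,4,10) vs β=5 → FL=W FR=S RL=S RR=W
t=7: phase=(2,8,8,2) vs β=5 → FL=S FR=W RL=W RR=S
t=11: phase=(6,0,0,6) vs β=5 → FL=W FR=S RL=S RR=W
t=15: phase=(10,4,4,10) vs β=5 → FL=W FR=S RL=S RR=W
t=17: phase=(0,6,6,0) vs β=5 → FL=S FR=W RL=W RR=S

t=3: FL=W FR=S RL=S RR=W
t=7: FL=S FR=W RL=W RR=S
t=11: FL=W FR=S RL=S RR=W
t=15: FL=W FR=S RL=S RR=W
t=17: FL=S FR=W RL=W RR=S


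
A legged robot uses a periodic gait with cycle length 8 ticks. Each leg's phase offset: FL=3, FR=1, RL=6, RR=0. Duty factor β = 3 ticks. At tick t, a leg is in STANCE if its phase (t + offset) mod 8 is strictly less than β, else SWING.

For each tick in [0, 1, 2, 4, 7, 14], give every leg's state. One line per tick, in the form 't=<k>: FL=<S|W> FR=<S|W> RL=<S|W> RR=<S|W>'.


t=0: FL=W FR=S RL=W RR=S
t=1: FL=W FR=S RL=W RR=S
t=2: FL=W FR=W RL=S RR=S
t=4: FL=W FR=W RL=S RR=W
t=7: FL=S FR=S RL=W RR=W
t=14: FL=S FR=W RL=W RR=W

t=0: phase=(3,1,6,0) vs β=3 → FL=W FR=S RL=W RR=S
t=1: phase=(4,2,7,1) vs β=3 → FL=W FR=S RL=W RR=S
t=2: phase=(5,3,0,2) vs β=3 → FL=W FR=W RL=S RR=S
t=4: phase=(7,5,2,4) vs β=3 → FL=W FR=W RL=S RR=W
t=7: phase=(2,0,5,7) vs β=3 → FL=S FR=S RL=W RR=W
t=14: phase=(1,7,4,6) vs β=3 → FL=S FR=W RL=W RR=W


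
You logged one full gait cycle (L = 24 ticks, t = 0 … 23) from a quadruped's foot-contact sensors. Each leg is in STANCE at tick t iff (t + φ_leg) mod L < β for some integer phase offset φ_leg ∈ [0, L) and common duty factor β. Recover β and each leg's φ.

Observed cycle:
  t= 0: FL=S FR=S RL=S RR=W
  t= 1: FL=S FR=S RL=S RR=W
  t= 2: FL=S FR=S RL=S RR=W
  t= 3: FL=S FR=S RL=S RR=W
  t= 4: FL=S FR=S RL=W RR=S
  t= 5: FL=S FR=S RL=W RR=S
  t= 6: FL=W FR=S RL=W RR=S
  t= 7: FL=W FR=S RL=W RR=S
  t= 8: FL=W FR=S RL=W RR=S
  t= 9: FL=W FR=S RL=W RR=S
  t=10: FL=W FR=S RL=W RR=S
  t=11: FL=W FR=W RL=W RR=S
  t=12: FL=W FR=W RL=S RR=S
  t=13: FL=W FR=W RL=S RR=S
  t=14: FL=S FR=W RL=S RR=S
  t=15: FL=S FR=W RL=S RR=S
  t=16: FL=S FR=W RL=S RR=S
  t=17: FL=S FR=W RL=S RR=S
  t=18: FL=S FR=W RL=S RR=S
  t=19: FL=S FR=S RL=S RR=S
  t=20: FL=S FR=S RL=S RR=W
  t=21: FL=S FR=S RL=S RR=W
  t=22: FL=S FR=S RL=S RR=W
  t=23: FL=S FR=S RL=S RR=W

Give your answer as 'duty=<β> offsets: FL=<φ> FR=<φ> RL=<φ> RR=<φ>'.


duty β = stance ticks per leg = 16
FL: stance ticks = 16; W→S at t=14 → φ=10
FR: stance ticks = 16; W→S at t=19 → φ=5
RL: stance ticks = 16; W→S at t=12 → φ=12
RR: stance ticks = 16; W→S at t=4 → φ=20

duty=16 offsets: FL=10 FR=5 RL=12 RR=20


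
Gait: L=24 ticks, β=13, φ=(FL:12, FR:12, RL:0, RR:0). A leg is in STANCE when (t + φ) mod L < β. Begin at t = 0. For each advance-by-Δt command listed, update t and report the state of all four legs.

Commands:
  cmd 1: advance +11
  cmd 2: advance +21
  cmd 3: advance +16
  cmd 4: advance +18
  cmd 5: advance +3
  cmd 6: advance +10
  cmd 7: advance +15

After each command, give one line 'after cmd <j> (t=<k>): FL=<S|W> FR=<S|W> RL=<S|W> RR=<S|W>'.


start t=0: FL=S FR=S RL=S RR=S
cmd 1: advance +11 → t=11, phase=(23,23,11,11) → FL=W FR=W RL=S RR=S
cmd 2: advance +21 → t=32, phase=(20,20,8,8) → FL=W FR=W RL=S RR=S
cmd 3: advance +16 → t=48, phase=(12,12,0,0) → FL=S FR=S RL=S RR=S
cmd 4: advance +18 → t=66, phase=(6,6,18,18) → FL=S FR=S RL=W RR=W
cmd 5: advance +3 → t=69, phase=(9,9,21,21) → FL=S FR=S RL=W RR=W
cmd 6: advance +10 → t=79, phase=(19,19,7,7) → FL=W FR=W RL=S RR=S
cmd 7: advance +15 → t=94, phase=(10,10,22,22) → FL=S FR=S RL=W RR=W

after cmd 1 (t=11): FL=W FR=W RL=S RR=S
after cmd 2 (t=32): FL=W FR=W RL=S RR=S
after cmd 3 (t=48): FL=S FR=S RL=S RR=S
after cmd 4 (t=66): FL=S FR=S RL=W RR=W
after cmd 5 (t=69): FL=S FR=S RL=W RR=W
after cmd 6 (t=79): FL=W FR=W RL=S RR=S
after cmd 7 (t=94): FL=S FR=S RL=W RR=W


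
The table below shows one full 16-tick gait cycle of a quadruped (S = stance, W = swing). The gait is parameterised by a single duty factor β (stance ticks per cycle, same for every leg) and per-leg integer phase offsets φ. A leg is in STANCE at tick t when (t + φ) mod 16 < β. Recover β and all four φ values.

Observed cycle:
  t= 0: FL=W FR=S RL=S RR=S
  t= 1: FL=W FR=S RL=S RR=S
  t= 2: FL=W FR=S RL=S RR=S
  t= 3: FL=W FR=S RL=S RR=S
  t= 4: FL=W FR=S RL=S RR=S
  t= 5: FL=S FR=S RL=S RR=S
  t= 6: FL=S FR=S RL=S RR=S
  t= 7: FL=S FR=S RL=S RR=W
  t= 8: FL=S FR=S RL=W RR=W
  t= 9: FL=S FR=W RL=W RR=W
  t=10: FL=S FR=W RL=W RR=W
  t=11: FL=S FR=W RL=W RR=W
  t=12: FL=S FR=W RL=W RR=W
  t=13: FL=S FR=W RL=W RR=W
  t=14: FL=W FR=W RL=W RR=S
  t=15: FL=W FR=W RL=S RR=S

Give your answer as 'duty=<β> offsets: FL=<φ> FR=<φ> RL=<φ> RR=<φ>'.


duty β = stance ticks per leg = 9
FL: stance ticks = 9; W→S at t=5 → φ=11
FR: stance ticks = 9; W→S at t=0 → φ=0
RL: stance ticks = 9; W→S at t=15 → φ=1
RR: stance ticks = 9; W→S at t=14 → φ=2

duty=9 offsets: FL=11 FR=0 RL=1 RR=2


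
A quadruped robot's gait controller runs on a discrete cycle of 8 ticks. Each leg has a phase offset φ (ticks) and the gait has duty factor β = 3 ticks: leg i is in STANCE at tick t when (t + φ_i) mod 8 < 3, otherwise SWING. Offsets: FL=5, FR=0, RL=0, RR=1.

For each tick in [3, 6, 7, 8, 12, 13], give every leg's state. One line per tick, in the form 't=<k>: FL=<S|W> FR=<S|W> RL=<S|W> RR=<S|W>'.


t=3: phase=(0,3,3,4) vs β=3 → FL=S FR=W RL=W RR=W
t=6: phase=(3,6,6,7) vs β=3 → FL=W FR=W RL=W RR=W
t=7: phase=(4,7,7,0) vs β=3 → FL=W FR=W RL=W RR=S
t=8: phase=(5,0,0,1) vs β=3 → FL=W FR=S RL=S RR=S
t=12: phase=(1,4,4,5) vs β=3 → FL=S FR=W RL=W RR=W
t=13: phase=(2,5,5,6) vs β=3 → FL=S FR=W RL=W RR=W

t=3: FL=S FR=W RL=W RR=W
t=6: FL=W FR=W RL=W RR=W
t=7: FL=W FR=W RL=W RR=S
t=8: FL=W FR=S RL=S RR=S
t=12: FL=S FR=W RL=W RR=W
t=13: FL=S FR=W RL=W RR=W


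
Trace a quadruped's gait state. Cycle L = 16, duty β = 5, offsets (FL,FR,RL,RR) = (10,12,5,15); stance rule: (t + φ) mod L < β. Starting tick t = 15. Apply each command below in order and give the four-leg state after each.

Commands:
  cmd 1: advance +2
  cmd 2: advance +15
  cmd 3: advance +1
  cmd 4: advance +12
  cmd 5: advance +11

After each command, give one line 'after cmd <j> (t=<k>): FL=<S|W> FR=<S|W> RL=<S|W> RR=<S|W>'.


start t=15: FL=W FR=W RL=S RR=W
cmd 1: advance +2 → t=17, phase=(11,13,6,0) → FL=W FR=W RL=W RR=S
cmd 2: advance +15 → t=32, phase=(10,12,5,15) → FL=W FR=W RL=W RR=W
cmd 3: advance +1 → t=33, phase=(11,13,6,0) → FL=W FR=W RL=W RR=S
cmd 4: advance +12 → t=45, phase=(7,9,2,12) → FL=W FR=W RL=S RR=W
cmd 5: advance +11 → t=56, phase=(2,4,13,7) → FL=S FR=S RL=W RR=W

after cmd 1 (t=17): FL=W FR=W RL=W RR=S
after cmd 2 (t=32): FL=W FR=W RL=W RR=W
after cmd 3 (t=33): FL=W FR=W RL=W RR=S
after cmd 4 (t=45): FL=W FR=W RL=S RR=W
after cmd 5 (t=56): FL=S FR=S RL=W RR=W


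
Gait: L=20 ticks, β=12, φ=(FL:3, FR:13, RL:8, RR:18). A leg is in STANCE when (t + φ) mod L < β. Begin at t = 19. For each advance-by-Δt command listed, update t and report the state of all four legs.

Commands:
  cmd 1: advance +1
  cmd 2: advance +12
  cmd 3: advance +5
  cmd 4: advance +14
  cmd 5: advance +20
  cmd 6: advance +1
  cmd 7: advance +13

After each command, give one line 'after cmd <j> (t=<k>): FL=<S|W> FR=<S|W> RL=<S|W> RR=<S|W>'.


start t=19: FL=S FR=W RL=S RR=W
cmd 1: advance +1 → t=20, phase=(3,13,8,18) → FL=S FR=W RL=S RR=W
cmd 2: advance +12 → t=32, phase=(15,5,0,10) → FL=W FR=S RL=S RR=S
cmd 3: advance +5 → t=37, phase=(0,10,5,15) → FL=S FR=S RL=S RR=W
cmd 4: advance +14 → t=51, phase=(14,4,19,9) → FL=W FR=S RL=W RR=S
cmd 5: advance +20 → t=71, phase=(14,4,19,9) → FL=W FR=S RL=W RR=S
cmd 6: advance +1 → t=72, phase=(15,5,0,10) → FL=W FR=S RL=S RR=S
cmd 7: advance +13 → t=85, phase=(8,18,13,3) → FL=S FR=W RL=W RR=S

after cmd 1 (t=20): FL=S FR=W RL=S RR=W
after cmd 2 (t=32): FL=W FR=S RL=S RR=S
after cmd 3 (t=37): FL=S FR=S RL=S RR=W
after cmd 4 (t=51): FL=W FR=S RL=W RR=S
after cmd 5 (t=71): FL=W FR=S RL=W RR=S
after cmd 6 (t=72): FL=W FR=S RL=S RR=S
after cmd 7 (t=85): FL=S FR=W RL=W RR=S


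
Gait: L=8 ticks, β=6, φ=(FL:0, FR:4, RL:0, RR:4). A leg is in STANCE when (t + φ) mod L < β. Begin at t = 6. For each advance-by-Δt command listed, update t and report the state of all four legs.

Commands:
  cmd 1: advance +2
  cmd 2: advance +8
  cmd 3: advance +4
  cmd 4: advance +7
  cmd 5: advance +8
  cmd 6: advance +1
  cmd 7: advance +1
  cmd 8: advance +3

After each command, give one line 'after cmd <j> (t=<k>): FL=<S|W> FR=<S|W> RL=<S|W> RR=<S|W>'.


after cmd 1 (t=8): FL=S FR=S RL=S RR=S
after cmd 2 (t=16): FL=S FR=S RL=S RR=S
after cmd 3 (t=20): FL=S FR=S RL=S RR=S
after cmd 4 (t=27): FL=S FR=W RL=S RR=W
after cmd 5 (t=35): FL=S FR=W RL=S RR=W
after cmd 6 (t=36): FL=S FR=S RL=S RR=S
after cmd 7 (t=37): FL=S FR=S RL=S RR=S
after cmd 8 (t=40): FL=S FR=S RL=S RR=S

start t=6: FL=W FR=S RL=W RR=S
cmd 1: advance +2 → t=8, phase=(0,4,0,4) → FL=S FR=S RL=S RR=S
cmd 2: advance +8 → t=16, phase=(0,4,0,4) → FL=S FR=S RL=S RR=S
cmd 3: advance +4 → t=20, phase=(4,0,4,0) → FL=S FR=S RL=S RR=S
cmd 4: advance +7 → t=27, phase=(3,7,3,7) → FL=S FR=W RL=S RR=W
cmd 5: advance +8 → t=35, phase=(3,7,3,7) → FL=S FR=W RL=S RR=W
cmd 6: advance +1 → t=36, phase=(4,0,4,0) → FL=S FR=S RL=S RR=S
cmd 7: advance +1 → t=37, phase=(5,1,5,1) → FL=S FR=S RL=S RR=S
cmd 8: advance +3 → t=40, phase=(0,4,0,4) → FL=S FR=S RL=S RR=S


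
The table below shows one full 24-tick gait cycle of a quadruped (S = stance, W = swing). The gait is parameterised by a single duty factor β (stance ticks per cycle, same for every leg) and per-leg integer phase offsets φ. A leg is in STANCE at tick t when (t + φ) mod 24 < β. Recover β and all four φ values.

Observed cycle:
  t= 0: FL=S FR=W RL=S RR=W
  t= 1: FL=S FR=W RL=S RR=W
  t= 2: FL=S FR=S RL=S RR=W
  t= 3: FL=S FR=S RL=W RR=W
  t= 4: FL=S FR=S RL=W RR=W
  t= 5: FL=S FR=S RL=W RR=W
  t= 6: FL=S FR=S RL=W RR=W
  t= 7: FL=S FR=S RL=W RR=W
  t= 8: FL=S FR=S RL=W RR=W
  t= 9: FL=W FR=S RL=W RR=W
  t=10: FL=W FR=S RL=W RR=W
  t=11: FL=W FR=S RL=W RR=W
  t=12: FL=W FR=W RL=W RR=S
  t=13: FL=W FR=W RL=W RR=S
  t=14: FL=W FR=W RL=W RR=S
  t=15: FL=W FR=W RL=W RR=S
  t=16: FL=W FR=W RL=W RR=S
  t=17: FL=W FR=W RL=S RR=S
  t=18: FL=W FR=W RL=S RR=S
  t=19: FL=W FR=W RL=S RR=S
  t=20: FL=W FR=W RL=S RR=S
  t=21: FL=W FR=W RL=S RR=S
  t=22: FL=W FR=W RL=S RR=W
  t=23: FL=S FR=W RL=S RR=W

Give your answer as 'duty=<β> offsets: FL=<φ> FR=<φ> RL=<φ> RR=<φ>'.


duty β = stance ticks per leg = 10
FL: stance ticks = 10; W→S at t=23 → φ=1
FR: stance ticks = 10; W→S at t=2 → φ=22
RL: stance ticks = 10; W→S at t=17 → φ=7
RR: stance ticks = 10; W→S at t=12 → φ=12

duty=10 offsets: FL=1 FR=22 RL=7 RR=12


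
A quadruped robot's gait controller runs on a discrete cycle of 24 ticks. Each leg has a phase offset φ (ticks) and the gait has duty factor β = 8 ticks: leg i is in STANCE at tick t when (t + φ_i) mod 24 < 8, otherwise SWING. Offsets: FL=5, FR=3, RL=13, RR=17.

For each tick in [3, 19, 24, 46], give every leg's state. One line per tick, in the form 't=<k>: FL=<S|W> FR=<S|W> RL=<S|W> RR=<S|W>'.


t=3: phase=(8,6,16,20) vs β=8 → FL=W FR=S RL=W RR=W
t=19: phase=(0,22,8,12) vs β=8 → FL=S FR=W RL=W RR=W
t=24: phase=(5,3,13,17) vs β=8 → FL=S FR=S RL=W RR=W
t=46: phase=(3,1,11,15) vs β=8 → FL=S FR=S RL=W RR=W

t=3: FL=W FR=S RL=W RR=W
t=19: FL=S FR=W RL=W RR=W
t=24: FL=S FR=S RL=W RR=W
t=46: FL=S FR=S RL=W RR=W


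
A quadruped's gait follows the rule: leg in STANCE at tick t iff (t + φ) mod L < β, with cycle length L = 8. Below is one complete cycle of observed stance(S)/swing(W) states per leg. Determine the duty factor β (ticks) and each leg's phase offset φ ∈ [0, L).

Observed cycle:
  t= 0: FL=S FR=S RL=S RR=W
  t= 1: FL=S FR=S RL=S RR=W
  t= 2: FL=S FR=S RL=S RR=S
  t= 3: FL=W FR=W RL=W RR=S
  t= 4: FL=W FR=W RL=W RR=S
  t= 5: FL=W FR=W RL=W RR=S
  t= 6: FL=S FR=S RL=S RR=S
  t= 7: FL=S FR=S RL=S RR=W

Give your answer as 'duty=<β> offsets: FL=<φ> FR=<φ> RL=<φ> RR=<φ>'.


duty β = stance ticks per leg = 5
FL: stance ticks = 5; W→S at t=6 → φ=2
FR: stance ticks = 5; W→S at t=6 → φ=2
RL: stance ticks = 5; W→S at t=6 → φ=2
RR: stance ticks = 5; W→S at t=2 → φ=6

duty=5 offsets: FL=2 FR=2 RL=2 RR=6


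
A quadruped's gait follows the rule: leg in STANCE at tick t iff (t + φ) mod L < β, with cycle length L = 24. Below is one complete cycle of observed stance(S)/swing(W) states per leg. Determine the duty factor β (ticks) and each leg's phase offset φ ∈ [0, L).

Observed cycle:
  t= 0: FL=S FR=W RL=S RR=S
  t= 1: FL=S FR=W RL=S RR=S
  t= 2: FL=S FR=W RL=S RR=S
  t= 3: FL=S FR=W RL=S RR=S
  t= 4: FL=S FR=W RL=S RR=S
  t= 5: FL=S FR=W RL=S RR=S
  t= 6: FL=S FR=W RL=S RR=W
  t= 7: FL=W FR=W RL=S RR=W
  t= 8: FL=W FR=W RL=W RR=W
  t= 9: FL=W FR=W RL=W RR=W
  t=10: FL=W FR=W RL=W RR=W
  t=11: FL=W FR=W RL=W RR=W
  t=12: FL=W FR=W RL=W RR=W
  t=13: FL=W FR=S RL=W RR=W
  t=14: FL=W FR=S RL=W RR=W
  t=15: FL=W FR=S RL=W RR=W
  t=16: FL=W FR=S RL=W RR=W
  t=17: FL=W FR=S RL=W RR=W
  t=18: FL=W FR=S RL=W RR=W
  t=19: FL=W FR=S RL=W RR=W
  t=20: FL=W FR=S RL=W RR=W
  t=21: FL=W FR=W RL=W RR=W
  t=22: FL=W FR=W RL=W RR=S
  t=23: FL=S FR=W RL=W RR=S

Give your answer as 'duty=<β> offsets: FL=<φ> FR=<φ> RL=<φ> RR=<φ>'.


duty=8 offsets: FL=1 FR=11 RL=0 RR=2

duty β = stance ticks per leg = 8
FL: stance ticks = 8; W→S at t=23 → φ=1
FR: stance ticks = 8; W→S at t=13 → φ=11
RL: stance ticks = 8; W→S at t=0 → φ=0
RR: stance ticks = 8; W→S at t=22 → φ=2


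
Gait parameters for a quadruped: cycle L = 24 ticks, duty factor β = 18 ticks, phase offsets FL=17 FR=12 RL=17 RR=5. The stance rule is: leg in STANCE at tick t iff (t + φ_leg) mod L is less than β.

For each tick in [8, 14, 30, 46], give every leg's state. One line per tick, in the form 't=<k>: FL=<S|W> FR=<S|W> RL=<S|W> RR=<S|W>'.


t=8: phase=(1,20,1,13) vs β=18 → FL=S FR=W RL=S RR=S
t=14: phase=(7,2,7,19) vs β=18 → FL=S FR=S RL=S RR=W
t=30: phase=(23,18,23,11) vs β=18 → FL=W FR=W RL=W RR=S
t=46: phase=(15,10,15,3) vs β=18 → FL=S FR=S RL=S RR=S

t=8: FL=S FR=W RL=S RR=S
t=14: FL=S FR=S RL=S RR=W
t=30: FL=W FR=W RL=W RR=S
t=46: FL=S FR=S RL=S RR=S


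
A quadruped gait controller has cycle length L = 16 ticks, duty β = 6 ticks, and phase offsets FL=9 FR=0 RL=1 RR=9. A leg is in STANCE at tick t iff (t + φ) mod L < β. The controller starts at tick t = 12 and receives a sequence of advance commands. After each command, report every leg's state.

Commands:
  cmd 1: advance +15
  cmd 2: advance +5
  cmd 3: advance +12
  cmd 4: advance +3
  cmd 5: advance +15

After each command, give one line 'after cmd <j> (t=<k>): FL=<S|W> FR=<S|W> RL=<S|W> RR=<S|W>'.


start t=12: FL=S FR=W RL=W RR=S
cmd 1: advance +15 → t=27, phase=(4,11,12,4) → FL=S FR=W RL=W RR=S
cmd 2: advance +5 → t=32, phase=(9,0,1,9) → FL=W FR=S RL=S RR=W
cmd 3: advance +12 → t=44, phase=(5,12,13,5) → FL=S FR=W RL=W RR=S
cmd 4: advance +3 → t=47, phase=(8,15,0,8) → FL=W FR=W RL=S RR=W
cmd 5: advance +15 → t=62, phase=(7,14,15,7) → FL=W FR=W RL=W RR=W

after cmd 1 (t=27): FL=S FR=W RL=W RR=S
after cmd 2 (t=32): FL=W FR=S RL=S RR=W
after cmd 3 (t=44): FL=S FR=W RL=W RR=S
after cmd 4 (t=47): FL=W FR=W RL=S RR=W
after cmd 5 (t=62): FL=W FR=W RL=W RR=W


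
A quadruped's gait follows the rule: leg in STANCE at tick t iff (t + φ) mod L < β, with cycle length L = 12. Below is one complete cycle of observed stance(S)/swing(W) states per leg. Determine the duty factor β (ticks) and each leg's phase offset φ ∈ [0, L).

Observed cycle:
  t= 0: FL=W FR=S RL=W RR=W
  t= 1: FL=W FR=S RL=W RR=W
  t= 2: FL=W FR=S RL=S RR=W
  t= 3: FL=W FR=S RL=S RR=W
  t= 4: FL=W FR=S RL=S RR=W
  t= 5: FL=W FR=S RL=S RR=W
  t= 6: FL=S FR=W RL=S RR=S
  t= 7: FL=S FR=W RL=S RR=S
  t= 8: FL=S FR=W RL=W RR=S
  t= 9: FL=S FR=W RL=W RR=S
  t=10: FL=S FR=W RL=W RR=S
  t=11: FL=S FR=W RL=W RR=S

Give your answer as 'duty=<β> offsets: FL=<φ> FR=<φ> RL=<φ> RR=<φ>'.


duty β = stance ticks per leg = 6
FL: stance ticks = 6; W→S at t=6 → φ=6
FR: stance ticks = 6; W→S at t=0 → φ=0
RL: stance ticks = 6; W→S at t=2 → φ=10
RR: stance ticks = 6; W→S at t=6 → φ=6

duty=6 offsets: FL=6 FR=0 RL=10 RR=6


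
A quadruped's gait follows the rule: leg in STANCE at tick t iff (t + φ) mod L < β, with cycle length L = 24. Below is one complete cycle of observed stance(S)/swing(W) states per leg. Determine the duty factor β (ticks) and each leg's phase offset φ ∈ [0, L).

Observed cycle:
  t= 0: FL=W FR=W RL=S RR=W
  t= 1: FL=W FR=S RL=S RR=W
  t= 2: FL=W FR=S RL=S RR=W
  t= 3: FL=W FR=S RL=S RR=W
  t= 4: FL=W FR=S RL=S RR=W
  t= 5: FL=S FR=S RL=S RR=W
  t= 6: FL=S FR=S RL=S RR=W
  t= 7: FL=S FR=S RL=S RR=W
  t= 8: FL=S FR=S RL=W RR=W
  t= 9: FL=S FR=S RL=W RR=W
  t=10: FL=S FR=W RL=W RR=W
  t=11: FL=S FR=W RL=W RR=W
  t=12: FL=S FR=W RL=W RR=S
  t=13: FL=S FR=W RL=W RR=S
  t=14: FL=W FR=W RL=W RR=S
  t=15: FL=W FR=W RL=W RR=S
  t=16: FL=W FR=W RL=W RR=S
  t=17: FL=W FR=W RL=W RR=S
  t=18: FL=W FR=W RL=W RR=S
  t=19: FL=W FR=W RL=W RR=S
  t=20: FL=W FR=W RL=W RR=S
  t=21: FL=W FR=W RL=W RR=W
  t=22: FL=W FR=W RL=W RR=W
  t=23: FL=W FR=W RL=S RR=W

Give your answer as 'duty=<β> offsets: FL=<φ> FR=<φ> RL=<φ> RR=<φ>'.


duty=9 offsets: FL=19 FR=23 RL=1 RR=12

duty β = stance ticks per leg = 9
FL: stance ticks = 9; W→S at t=5 → φ=19
FR: stance ticks = 9; W→S at t=1 → φ=23
RL: stance ticks = 9; W→S at t=23 → φ=1
RR: stance ticks = 9; W→S at t=12 → φ=12


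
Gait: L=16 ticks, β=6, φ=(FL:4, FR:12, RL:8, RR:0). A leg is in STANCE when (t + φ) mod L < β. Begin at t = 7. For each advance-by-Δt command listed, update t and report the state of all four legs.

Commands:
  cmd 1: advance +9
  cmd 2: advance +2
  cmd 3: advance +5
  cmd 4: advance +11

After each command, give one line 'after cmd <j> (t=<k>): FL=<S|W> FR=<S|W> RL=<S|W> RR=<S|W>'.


after cmd 1 (t=16): FL=S FR=W RL=W RR=S
after cmd 2 (t=18): FL=W FR=W RL=W RR=S
after cmd 3 (t=23): FL=W FR=S RL=W RR=W
after cmd 4 (t=34): FL=W FR=W RL=W RR=S

start t=7: FL=W FR=S RL=W RR=W
cmd 1: advance +9 → t=16, phase=(4,12,8,0) → FL=S FR=W RL=W RR=S
cmd 2: advance +2 → t=18, phase=(6,14,10,2) → FL=W FR=W RL=W RR=S
cmd 3: advance +5 → t=23, phase=(11,3,15,7) → FL=W FR=S RL=W RR=W
cmd 4: advance +11 → t=34, phase=(6,14,10,2) → FL=W FR=W RL=W RR=S


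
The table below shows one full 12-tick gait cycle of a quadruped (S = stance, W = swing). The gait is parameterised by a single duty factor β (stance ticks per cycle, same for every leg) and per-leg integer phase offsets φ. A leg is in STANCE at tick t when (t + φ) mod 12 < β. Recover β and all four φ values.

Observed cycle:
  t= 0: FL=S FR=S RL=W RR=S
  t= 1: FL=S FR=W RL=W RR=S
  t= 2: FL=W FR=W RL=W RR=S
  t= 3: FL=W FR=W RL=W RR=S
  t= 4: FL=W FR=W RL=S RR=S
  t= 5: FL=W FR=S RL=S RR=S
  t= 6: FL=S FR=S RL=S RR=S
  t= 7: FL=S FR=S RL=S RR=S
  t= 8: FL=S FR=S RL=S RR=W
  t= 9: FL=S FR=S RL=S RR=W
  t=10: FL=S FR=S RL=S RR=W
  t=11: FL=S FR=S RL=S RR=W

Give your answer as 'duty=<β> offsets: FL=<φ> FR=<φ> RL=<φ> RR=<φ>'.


duty β = stance ticks per leg = 8
FL: stance ticks = 8; W→S at t=6 → φ=6
FR: stance ticks = 8; W→S at t=5 → φ=7
RL: stance ticks = 8; W→S at t=4 → φ=8
RR: stance ticks = 8; W→S at t=0 → φ=0

duty=8 offsets: FL=6 FR=7 RL=8 RR=0


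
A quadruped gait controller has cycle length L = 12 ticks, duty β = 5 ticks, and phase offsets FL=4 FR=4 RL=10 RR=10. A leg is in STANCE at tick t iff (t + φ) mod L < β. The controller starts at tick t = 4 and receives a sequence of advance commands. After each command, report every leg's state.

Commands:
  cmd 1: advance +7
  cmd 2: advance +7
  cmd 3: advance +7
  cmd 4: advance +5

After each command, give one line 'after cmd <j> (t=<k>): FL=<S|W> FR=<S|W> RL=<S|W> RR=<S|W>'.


after cmd 1 (t=11): FL=S FR=S RL=W RR=W
after cmd 2 (t=18): FL=W FR=W RL=S RR=S
after cmd 3 (t=25): FL=W FR=W RL=W RR=W
after cmd 4 (t=30): FL=W FR=W RL=S RR=S

start t=4: FL=W FR=W RL=S RR=S
cmd 1: advance +7 → t=11, phase=(3,3,9,9) → FL=S FR=S RL=W RR=W
cmd 2: advance +7 → t=18, phase=(10,10,4,4) → FL=W FR=W RL=S RR=S
cmd 3: advance +7 → t=25, phase=(5,5,11,11) → FL=W FR=W RL=W RR=W
cmd 4: advance +5 → t=30, phase=(10,10,4,4) → FL=W FR=W RL=S RR=S


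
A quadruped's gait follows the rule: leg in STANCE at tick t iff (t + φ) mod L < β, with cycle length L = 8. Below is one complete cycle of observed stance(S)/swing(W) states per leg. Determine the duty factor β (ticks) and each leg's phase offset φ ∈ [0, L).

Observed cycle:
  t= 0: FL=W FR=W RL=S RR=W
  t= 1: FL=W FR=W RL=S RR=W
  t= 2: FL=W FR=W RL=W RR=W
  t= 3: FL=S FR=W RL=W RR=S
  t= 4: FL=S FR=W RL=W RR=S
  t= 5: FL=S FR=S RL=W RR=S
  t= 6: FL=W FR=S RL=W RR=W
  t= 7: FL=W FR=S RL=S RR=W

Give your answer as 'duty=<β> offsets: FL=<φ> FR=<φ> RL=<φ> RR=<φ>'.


duty=3 offsets: FL=5 FR=3 RL=1 RR=5

duty β = stance ticks per leg = 3
FL: stance ticks = 3; W→S at t=3 → φ=5
FR: stance ticks = 3; W→S at t=5 → φ=3
RL: stance ticks = 3; W→S at t=7 → φ=1
RR: stance ticks = 3; W→S at t=3 → φ=5


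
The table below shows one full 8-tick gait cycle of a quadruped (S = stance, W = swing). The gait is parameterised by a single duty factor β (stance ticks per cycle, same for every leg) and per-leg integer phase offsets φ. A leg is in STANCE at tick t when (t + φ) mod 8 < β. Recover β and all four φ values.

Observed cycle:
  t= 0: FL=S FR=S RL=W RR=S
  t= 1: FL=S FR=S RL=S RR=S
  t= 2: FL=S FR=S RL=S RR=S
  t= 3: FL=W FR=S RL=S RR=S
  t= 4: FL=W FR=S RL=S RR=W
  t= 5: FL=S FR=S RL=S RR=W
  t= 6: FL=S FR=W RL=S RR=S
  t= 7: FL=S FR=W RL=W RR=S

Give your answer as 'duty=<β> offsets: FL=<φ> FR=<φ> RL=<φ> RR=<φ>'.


duty β = stance ticks per leg = 6
FL: stance ticks = 6; W→S at t=5 → φ=3
FR: stance ticks = 6; W→S at t=0 → φ=0
RL: stance ticks = 6; W→S at t=1 → φ=7
RR: stance ticks = 6; W→S at t=6 → φ=2

duty=6 offsets: FL=3 FR=0 RL=7 RR=2


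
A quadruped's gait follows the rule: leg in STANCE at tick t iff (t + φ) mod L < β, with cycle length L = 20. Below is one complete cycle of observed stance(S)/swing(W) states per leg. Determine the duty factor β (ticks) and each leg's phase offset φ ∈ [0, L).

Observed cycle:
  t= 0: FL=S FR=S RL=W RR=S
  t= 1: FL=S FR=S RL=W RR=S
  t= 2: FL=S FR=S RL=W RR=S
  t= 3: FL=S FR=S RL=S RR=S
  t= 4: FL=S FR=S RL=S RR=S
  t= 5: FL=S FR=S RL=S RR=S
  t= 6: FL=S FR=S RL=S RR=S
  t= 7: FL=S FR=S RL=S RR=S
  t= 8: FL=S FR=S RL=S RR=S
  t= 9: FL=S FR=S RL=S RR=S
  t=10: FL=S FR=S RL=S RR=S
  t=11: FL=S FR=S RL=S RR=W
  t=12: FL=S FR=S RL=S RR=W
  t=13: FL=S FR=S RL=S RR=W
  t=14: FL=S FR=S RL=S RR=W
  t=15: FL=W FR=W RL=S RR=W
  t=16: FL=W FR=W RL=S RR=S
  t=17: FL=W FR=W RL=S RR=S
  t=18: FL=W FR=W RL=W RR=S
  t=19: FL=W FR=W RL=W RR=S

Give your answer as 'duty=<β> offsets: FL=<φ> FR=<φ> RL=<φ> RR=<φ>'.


duty β = stance ticks per leg = 15
FL: stance ticks = 15; W→S at t=0 → φ=0
FR: stance ticks = 15; W→S at t=0 → φ=0
RL: stance ticks = 15; W→S at t=3 → φ=17
RR: stance ticks = 15; W→S at t=16 → φ=4

duty=15 offsets: FL=0 FR=0 RL=17 RR=4


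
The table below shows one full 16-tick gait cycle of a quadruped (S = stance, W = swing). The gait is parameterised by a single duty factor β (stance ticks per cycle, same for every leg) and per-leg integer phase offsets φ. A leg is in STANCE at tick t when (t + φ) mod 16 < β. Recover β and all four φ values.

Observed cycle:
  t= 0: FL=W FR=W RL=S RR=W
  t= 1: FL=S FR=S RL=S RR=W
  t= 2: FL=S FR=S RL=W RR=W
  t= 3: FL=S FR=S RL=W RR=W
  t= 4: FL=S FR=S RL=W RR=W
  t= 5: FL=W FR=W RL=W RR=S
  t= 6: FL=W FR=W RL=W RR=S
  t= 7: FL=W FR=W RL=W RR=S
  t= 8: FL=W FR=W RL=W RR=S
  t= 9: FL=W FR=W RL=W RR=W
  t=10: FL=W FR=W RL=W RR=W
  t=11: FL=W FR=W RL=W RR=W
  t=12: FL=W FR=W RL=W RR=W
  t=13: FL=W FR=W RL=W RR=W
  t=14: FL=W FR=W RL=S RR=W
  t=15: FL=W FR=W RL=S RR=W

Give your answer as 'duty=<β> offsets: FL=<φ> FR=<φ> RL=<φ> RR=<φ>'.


duty β = stance ticks per leg = 4
FL: stance ticks = 4; W→S at t=1 → φ=15
FR: stance ticks = 4; W→S at t=1 → φ=15
RL: stance ticks = 4; W→S at t=14 → φ=2
RR: stance ticks = 4; W→S at t=5 → φ=11

duty=4 offsets: FL=15 FR=15 RL=2 RR=11


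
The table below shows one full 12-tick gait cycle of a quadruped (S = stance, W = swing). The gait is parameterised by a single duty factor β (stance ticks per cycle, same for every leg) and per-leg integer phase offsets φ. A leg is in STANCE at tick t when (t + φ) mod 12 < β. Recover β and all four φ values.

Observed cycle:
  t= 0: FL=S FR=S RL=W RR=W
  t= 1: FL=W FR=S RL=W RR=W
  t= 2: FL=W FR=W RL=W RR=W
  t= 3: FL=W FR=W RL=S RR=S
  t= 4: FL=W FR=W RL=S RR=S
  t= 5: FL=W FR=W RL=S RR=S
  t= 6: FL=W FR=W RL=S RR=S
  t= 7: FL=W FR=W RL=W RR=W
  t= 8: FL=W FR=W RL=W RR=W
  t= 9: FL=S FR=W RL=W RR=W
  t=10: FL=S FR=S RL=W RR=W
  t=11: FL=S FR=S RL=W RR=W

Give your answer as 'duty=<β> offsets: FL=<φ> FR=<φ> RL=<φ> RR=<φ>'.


duty=4 offsets: FL=3 FR=2 RL=9 RR=9

duty β = stance ticks per leg = 4
FL: stance ticks = 4; W→S at t=9 → φ=3
FR: stance ticks = 4; W→S at t=10 → φ=2
RL: stance ticks = 4; W→S at t=3 → φ=9
RR: stance ticks = 4; W→S at t=3 → φ=9


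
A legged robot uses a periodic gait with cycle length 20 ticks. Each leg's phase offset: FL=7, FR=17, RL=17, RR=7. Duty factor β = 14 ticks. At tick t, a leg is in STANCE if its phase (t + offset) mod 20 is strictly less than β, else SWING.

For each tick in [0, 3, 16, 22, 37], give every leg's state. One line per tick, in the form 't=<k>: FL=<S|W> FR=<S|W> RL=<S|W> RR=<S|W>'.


t=0: phase=(7,17,17,7) vs β=14 → FL=S FR=W RL=W RR=S
t=3: phase=(10,0,0,10) vs β=14 → FL=S FR=S RL=S RR=S
t=16: phase=(3,13,13,3) vs β=14 → FL=S FR=S RL=S RR=S
t=22: phase=(9,19,19,9) vs β=14 → FL=S FR=W RL=W RR=S
t=37: phase=(4,14,14,4) vs β=14 → FL=S FR=W RL=W RR=S

t=0: FL=S FR=W RL=W RR=S
t=3: FL=S FR=S RL=S RR=S
t=16: FL=S FR=S RL=S RR=S
t=22: FL=S FR=W RL=W RR=S
t=37: FL=S FR=W RL=W RR=S


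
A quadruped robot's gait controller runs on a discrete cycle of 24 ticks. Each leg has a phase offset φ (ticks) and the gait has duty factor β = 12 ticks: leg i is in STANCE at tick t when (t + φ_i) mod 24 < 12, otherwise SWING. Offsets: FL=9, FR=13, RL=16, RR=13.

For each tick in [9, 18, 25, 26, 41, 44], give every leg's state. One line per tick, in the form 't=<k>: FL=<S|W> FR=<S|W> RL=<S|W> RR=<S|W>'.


t=9: FL=W FR=W RL=S RR=W
t=18: FL=S FR=S RL=S RR=S
t=25: FL=S FR=W RL=W RR=W
t=26: FL=S FR=W RL=W RR=W
t=41: FL=S FR=S RL=S RR=S
t=44: FL=S FR=S RL=W RR=S

t=9: phase=(18,22,1,22) vs β=12 → FL=W FR=W RL=S RR=W
t=18: phase=(3,7,10,7) vs β=12 → FL=S FR=S RL=S RR=S
t=25: phase=(10,14,17,14) vs β=12 → FL=S FR=W RL=W RR=W
t=26: phase=(11,15,18,15) vs β=12 → FL=S FR=W RL=W RR=W
t=41: phase=(2,6,9,6) vs β=12 → FL=S FR=S RL=S RR=S
t=44: phase=(5,9,12,9) vs β=12 → FL=S FR=S RL=W RR=S


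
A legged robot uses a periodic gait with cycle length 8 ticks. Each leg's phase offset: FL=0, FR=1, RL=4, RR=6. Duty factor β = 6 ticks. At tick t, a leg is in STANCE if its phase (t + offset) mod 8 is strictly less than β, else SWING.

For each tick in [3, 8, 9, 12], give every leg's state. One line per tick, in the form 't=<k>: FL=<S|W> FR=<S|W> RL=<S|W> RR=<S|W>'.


t=3: phase=(3,4,7,1) vs β=6 → FL=S FR=S RL=W RR=S
t=8: phase=(0,1,4,6) vs β=6 → FL=S FR=S RL=S RR=W
t=9: phase=(1,2,5,7) vs β=6 → FL=S FR=S RL=S RR=W
t=12: phase=(4,5,0,2) vs β=6 → FL=S FR=S RL=S RR=S

t=3: FL=S FR=S RL=W RR=S
t=8: FL=S FR=S RL=S RR=W
t=9: FL=S FR=S RL=S RR=W
t=12: FL=S FR=S RL=S RR=S


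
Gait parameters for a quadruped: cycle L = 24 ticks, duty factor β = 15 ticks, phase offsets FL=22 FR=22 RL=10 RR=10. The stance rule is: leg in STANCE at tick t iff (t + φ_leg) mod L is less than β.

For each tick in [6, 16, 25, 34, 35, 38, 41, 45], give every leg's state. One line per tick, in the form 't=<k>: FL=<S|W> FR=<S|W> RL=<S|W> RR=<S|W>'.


t=6: FL=S FR=S RL=W RR=W
t=16: FL=S FR=S RL=S RR=S
t=25: FL=W FR=W RL=S RR=S
t=34: FL=S FR=S RL=W RR=W
t=35: FL=S FR=S RL=W RR=W
t=38: FL=S FR=S RL=S RR=S
t=41: FL=W FR=W RL=S RR=S
t=45: FL=W FR=W RL=S RR=S

t=6: phase=(4,4,16,16) vs β=15 → FL=S FR=S RL=W RR=W
t=16: phase=(14,14,2,2) vs β=15 → FL=S FR=S RL=S RR=S
t=25: phase=(23,23,11,11) vs β=15 → FL=W FR=W RL=S RR=S
t=34: phase=(8,8,20,20) vs β=15 → FL=S FR=S RL=W RR=W
t=35: phase=(9,9,21,21) vs β=15 → FL=S FR=S RL=W RR=W
t=38: phase=(12,12,0,0) vs β=15 → FL=S FR=S RL=S RR=S
t=41: phase=(15,15,3,3) vs β=15 → FL=W FR=W RL=S RR=S
t=45: phase=(19,19,7,7) vs β=15 → FL=W FR=W RL=S RR=S


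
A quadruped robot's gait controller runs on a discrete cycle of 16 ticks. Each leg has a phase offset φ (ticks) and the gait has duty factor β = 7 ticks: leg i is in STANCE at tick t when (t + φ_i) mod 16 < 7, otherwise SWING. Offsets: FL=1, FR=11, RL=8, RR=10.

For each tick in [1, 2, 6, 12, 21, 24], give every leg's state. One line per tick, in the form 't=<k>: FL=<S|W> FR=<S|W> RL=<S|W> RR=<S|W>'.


t=1: phase=(2,12,9,11) vs β=7 → FL=S FR=W RL=W RR=W
t=2: phase=(3,13,10,12) vs β=7 → FL=S FR=W RL=W RR=W
t=6: phase=(7,1,14,0) vs β=7 → FL=W FR=S RL=W RR=S
t=12: phase=(13,7,4,6) vs β=7 → FL=W FR=W RL=S RR=S
t=21: phase=(6,0,13,15) vs β=7 → FL=S FR=S RL=W RR=W
t=24: phase=(9,3,0,2) vs β=7 → FL=W FR=S RL=S RR=S

t=1: FL=S FR=W RL=W RR=W
t=2: FL=S FR=W RL=W RR=W
t=6: FL=W FR=S RL=W RR=S
t=12: FL=W FR=W RL=S RR=S
t=21: FL=S FR=S RL=W RR=W
t=24: FL=W FR=S RL=S RR=S


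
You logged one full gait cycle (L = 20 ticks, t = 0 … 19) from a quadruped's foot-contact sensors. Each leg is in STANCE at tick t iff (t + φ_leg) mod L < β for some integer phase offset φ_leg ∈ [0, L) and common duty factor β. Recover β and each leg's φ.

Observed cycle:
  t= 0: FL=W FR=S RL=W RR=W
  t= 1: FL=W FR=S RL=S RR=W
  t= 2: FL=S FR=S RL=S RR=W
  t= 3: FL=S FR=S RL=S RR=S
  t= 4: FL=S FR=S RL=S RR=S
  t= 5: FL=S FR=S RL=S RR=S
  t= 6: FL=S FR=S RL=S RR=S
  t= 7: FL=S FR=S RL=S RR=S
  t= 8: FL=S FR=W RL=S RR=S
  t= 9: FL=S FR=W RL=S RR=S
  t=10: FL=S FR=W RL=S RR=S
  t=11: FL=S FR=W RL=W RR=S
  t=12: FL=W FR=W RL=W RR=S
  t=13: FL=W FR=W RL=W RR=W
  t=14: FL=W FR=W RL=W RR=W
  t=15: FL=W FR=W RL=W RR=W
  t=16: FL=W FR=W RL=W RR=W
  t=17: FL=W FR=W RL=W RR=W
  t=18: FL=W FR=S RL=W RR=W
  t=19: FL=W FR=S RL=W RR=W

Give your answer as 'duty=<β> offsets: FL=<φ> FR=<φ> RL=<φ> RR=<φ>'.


duty β = stance ticks per leg = 10
FL: stance ticks = 10; W→S at t=2 → φ=18
FR: stance ticks = 10; W→S at t=18 → φ=2
RL: stance ticks = 10; W→S at t=1 → φ=19
RR: stance ticks = 10; W→S at t=3 → φ=17

duty=10 offsets: FL=18 FR=2 RL=19 RR=17


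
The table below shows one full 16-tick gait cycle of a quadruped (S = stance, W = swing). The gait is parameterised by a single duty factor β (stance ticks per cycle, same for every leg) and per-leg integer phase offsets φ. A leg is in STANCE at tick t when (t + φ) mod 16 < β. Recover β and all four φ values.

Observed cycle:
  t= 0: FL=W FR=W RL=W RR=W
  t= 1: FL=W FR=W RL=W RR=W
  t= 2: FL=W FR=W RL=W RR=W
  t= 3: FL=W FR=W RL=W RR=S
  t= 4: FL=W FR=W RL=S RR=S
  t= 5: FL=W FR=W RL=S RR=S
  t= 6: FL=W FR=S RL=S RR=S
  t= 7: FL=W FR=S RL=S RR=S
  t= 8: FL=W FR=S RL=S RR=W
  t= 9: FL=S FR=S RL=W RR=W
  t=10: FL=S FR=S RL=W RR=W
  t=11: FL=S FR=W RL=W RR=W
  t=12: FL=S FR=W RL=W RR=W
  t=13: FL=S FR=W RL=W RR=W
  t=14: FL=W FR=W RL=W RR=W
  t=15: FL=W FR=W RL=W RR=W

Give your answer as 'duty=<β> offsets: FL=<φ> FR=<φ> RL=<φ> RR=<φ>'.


duty=5 offsets: FL=7 FR=10 RL=12 RR=13

duty β = stance ticks per leg = 5
FL: stance ticks = 5; W→S at t=9 → φ=7
FR: stance ticks = 5; W→S at t=6 → φ=10
RL: stance ticks = 5; W→S at t=4 → φ=12
RR: stance ticks = 5; W→S at t=3 → φ=13


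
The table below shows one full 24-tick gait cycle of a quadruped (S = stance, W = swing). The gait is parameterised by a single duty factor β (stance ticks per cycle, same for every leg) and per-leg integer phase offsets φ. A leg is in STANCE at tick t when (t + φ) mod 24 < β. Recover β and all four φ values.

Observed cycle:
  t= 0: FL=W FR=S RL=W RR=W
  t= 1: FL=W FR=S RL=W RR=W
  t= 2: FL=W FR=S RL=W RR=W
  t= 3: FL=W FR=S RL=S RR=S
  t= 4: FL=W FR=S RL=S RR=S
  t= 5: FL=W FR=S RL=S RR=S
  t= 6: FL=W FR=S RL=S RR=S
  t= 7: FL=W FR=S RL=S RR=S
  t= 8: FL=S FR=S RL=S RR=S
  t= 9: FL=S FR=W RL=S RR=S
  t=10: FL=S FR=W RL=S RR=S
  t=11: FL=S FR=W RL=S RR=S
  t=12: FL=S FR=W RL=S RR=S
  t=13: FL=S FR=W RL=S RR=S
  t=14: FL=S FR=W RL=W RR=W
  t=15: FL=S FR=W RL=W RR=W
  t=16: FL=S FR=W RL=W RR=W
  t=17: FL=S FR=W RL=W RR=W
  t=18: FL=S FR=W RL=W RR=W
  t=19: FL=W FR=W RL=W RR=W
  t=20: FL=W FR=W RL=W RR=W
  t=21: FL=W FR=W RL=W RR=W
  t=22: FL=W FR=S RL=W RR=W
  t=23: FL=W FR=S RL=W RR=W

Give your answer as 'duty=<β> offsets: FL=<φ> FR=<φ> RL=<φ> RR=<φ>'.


duty=11 offsets: FL=16 FR=2 RL=21 RR=21

duty β = stance ticks per leg = 11
FL: stance ticks = 11; W→S at t=8 → φ=16
FR: stance ticks = 11; W→S at t=22 → φ=2
RL: stance ticks = 11; W→S at t=3 → φ=21
RR: stance ticks = 11; W→S at t=3 → φ=21


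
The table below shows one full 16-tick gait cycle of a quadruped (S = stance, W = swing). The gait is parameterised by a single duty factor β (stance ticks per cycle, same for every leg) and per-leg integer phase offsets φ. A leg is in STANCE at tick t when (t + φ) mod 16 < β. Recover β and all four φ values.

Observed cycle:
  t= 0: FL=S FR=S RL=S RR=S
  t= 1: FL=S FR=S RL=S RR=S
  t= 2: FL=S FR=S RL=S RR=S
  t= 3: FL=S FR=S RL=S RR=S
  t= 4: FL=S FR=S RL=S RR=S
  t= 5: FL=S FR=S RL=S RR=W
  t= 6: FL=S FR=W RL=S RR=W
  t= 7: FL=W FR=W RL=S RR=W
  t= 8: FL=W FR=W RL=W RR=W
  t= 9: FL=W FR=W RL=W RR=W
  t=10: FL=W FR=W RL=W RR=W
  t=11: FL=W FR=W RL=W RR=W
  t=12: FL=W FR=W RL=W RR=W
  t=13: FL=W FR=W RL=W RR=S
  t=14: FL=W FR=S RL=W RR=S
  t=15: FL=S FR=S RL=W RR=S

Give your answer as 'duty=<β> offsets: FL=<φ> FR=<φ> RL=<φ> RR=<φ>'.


duty β = stance ticks per leg = 8
FL: stance ticks = 8; W→S at t=15 → φ=1
FR: stance ticks = 8; W→S at t=14 → φ=2
RL: stance ticks = 8; W→S at t=0 → φ=0
RR: stance ticks = 8; W→S at t=13 → φ=3

duty=8 offsets: FL=1 FR=2 RL=0 RR=3


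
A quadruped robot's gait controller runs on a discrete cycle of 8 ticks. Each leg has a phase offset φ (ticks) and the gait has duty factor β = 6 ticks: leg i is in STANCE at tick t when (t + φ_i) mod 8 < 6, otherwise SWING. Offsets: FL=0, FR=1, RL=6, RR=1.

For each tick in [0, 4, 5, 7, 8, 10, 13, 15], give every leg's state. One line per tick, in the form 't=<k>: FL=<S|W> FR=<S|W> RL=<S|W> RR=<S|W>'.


t=0: FL=S FR=S RL=W RR=S
t=4: FL=S FR=S RL=S RR=S
t=5: FL=S FR=W RL=S RR=W
t=7: FL=W FR=S RL=S RR=S
t=8: FL=S FR=S RL=W RR=S
t=10: FL=S FR=S RL=S RR=S
t=13: FL=S FR=W RL=S RR=W
t=15: FL=W FR=S RL=S RR=S

t=0: phase=(0,1,6,1) vs β=6 → FL=S FR=S RL=W RR=S
t=4: phase=(4,5,2,5) vs β=6 → FL=S FR=S RL=S RR=S
t=5: phase=(5,6,3,6) vs β=6 → FL=S FR=W RL=S RR=W
t=7: phase=(7,0,5,0) vs β=6 → FL=W FR=S RL=S RR=S
t=8: phase=(0,1,6,1) vs β=6 → FL=S FR=S RL=W RR=S
t=10: phase=(2,3,0,3) vs β=6 → FL=S FR=S RL=S RR=S
t=13: phase=(5,6,3,6) vs β=6 → FL=S FR=W RL=S RR=W
t=15: phase=(7,0,5,0) vs β=6 → FL=W FR=S RL=S RR=S


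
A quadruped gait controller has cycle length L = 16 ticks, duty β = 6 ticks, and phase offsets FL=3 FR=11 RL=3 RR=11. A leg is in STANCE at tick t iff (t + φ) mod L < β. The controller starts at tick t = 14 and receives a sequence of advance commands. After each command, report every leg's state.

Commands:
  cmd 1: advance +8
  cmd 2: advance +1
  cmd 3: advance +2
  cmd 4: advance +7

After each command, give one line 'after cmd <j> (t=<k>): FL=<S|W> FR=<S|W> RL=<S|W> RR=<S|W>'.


start t=14: FL=S FR=W RL=S RR=W
cmd 1: advance +8 → t=22, phase=(9,1,9,1) → FL=W FR=S RL=W RR=S
cmd 2: advance +1 → t=23, phase=(10,2,10,2) → FL=W FR=S RL=W RR=S
cmd 3: advance +2 → t=25, phase=(12,4,12,4) → FL=W FR=S RL=W RR=S
cmd 4: advance +7 → t=32, phase=(3,11,3,11) → FL=S FR=W RL=S RR=W

after cmd 1 (t=22): FL=W FR=S RL=W RR=S
after cmd 2 (t=23): FL=W FR=S RL=W RR=S
after cmd 3 (t=25): FL=W FR=S RL=W RR=S
after cmd 4 (t=32): FL=S FR=W RL=S RR=W


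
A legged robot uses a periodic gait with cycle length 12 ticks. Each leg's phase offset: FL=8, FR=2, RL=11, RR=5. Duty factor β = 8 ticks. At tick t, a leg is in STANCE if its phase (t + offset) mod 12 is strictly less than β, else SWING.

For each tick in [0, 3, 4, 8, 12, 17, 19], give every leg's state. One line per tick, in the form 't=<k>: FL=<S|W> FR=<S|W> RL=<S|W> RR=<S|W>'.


t=0: phase=(8,2,11,5) vs β=8 → FL=W FR=S RL=W RR=S
t=3: phase=(11,5,2,8) vs β=8 → FL=W FR=S RL=S RR=W
t=4: phase=(0,6,3,9) vs β=8 → FL=S FR=S RL=S RR=W
t=8: phase=(4,10,7,1) vs β=8 → FL=S FR=W RL=S RR=S
t=12: phase=(8,2,11,5) vs β=8 → FL=W FR=S RL=W RR=S
t=17: phase=(1,7,4,10) vs β=8 → FL=S FR=S RL=S RR=W
t=19: phase=(3,9,6,0) vs β=8 → FL=S FR=W RL=S RR=S

t=0: FL=W FR=S RL=W RR=S
t=3: FL=W FR=S RL=S RR=W
t=4: FL=S FR=S RL=S RR=W
t=8: FL=S FR=W RL=S RR=S
t=12: FL=W FR=S RL=W RR=S
t=17: FL=S FR=S RL=S RR=W
t=19: FL=S FR=W RL=S RR=S


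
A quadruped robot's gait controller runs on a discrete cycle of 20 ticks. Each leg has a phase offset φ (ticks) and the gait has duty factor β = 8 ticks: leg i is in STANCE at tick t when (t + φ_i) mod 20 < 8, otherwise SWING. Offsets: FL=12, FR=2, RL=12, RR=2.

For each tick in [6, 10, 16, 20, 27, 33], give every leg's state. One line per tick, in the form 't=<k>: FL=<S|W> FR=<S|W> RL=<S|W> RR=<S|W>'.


t=6: FL=W FR=W RL=W RR=W
t=10: FL=S FR=W RL=S RR=W
t=16: FL=W FR=W RL=W RR=W
t=20: FL=W FR=S RL=W RR=S
t=27: FL=W FR=W RL=W RR=W
t=33: FL=S FR=W RL=S RR=W

t=6: phase=(18,8,18,8) vs β=8 → FL=W FR=W RL=W RR=W
t=10: phase=(2,12,2,12) vs β=8 → FL=S FR=W RL=S RR=W
t=16: phase=(8,18,8,18) vs β=8 → FL=W FR=W RL=W RR=W
t=20: phase=(12,2,12,2) vs β=8 → FL=W FR=S RL=W RR=S
t=27: phase=(19,9,19,9) vs β=8 → FL=W FR=W RL=W RR=W
t=33: phase=(5,15,5,15) vs β=8 → FL=S FR=W RL=S RR=W
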